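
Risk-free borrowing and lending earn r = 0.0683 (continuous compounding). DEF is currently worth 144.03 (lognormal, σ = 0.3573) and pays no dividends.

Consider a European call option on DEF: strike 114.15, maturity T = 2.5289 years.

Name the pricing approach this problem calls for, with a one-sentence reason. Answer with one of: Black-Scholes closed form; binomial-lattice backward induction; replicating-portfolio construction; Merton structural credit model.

framework: Black-Scholes closed form

Key observation: the instrument is a plain European call (strike 114.15) on a lognormal asset; the exact continuous-time formula applies directly.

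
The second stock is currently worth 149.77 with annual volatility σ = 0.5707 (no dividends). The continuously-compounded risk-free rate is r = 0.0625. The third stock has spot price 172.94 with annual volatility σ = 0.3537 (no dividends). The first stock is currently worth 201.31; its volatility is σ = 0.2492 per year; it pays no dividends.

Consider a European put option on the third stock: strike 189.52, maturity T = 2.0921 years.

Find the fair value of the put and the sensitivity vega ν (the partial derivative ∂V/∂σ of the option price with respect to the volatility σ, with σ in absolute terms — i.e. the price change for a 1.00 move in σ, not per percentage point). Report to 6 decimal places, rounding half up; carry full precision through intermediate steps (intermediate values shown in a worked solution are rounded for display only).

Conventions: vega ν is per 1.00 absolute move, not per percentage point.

σ√T = 0.3537·√2.0921 = 0.511595
d₁ = (ln(S/K) + (r+σ²/2)T) / (σ√T) = (ln(172.94/189.52) + (0.0625+0.3537²/2)·2.0921) / 0.511595 = (-0.091550 + 0.261621) / 0.511595 = 0.332433
d₂ = d₁ − σ√T = 0.332433 − 0.511595 = -0.179162
e^{−rT} = 0.877432
N(−d₁) = 0.369781,  N(−d₂) = 0.571095
Put price V = K·e^{−rT}·N(−d₂) − S·N(−d₁) = 94.967817 − 63.949946 = 31.017871
φ(d₁) = (1/√(2π))·e^{−d₁²/2} = 0.377496
ν = S·φ(d₁)·√T = 94.427700

price = 31.017871
ν = 94.427700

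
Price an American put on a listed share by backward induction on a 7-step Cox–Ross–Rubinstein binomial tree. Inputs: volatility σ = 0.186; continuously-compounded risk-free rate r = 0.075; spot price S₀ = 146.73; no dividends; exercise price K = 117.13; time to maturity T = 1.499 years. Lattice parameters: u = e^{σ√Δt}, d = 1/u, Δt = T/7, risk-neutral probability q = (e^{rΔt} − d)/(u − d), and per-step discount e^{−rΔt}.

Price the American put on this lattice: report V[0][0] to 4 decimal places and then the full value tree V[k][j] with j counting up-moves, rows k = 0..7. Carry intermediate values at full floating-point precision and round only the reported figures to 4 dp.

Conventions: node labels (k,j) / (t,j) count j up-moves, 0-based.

Δt=0.21414, u=1.08989, d=0.91753, q=0.57243, disc=e^(-rΔt)=0.98407
k=7 terminal: V=max(K-S,0) → 36.8046 21.7154 3.7918 0.0000 0.0000 0.0000 0.0000 0.0000
k=6: j=0 S=87.5455 intr=29.5845 cont=27.7183 V=29.5845[EX]; j=1 S=103.9910 intr=13.1390 cont=11.2729 V=13.1390[EX]; j=2 S=123.5257 intr=0.0000 cont=1.5954 V=1.5954[hold]; j=3 S=146.7300 intr=0.0000 cont=0.0000 V=0.0000[hold]; j=4 S=174.2933 intr=0.0000 cont=0.0000 V=0.0000[hold]; j=5 S=207.0343 intr=0.0000 cont=0.0000 V=0.0000[hold]; j=6 S=245.9257 intr=0.0000 cont=0.0000 V=0.0000[hold]
k=5: j=0 S=95.4146 intr=21.7154 cont=19.8493 V=21.7154[EX]; j=1 S=113.3382 intr=3.7918 cont=6.4271 V=6.4271[hold]; j=2 S=134.6288 intr=0.0000 cont=0.6713 V=0.6713[hold]; j=3 S=159.9189 intr=0.0000 cont=0.0000 V=0.0000[hold]; j=4 S=189.9597 intr=0.0000 cont=0.0000 V=0.0000[hold]; j=5 S=225.6436 intr=0.0000 cont=0.0000 V=0.0000[hold]
k=4: j=0 S=103.9910 intr=13.1390 cont=12.7574 V=13.1390[EX]; j=1 S=123.5257 intr=0.0000 cont=3.0824 V=3.0824[hold]; j=2 S=146.7300 intr=0.0000 cont=0.2824 V=0.2824[hold]; j=3 S=174.2933 intr=0.0000 cont=0.0000 V=0.0000[hold]; j=4 S=207.0343 intr=0.0000 cont=0.0000 V=0.0000[hold]
k=3: j=0 S=113.3382 intr=3.7918 cont=7.2647 V=7.2647[hold]; j=1 S=134.6288 intr=0.0000 cont=1.4560 V=1.4560[hold]; j=2 S=159.9189 intr=0.0000 cont=0.1188 V=0.1188[hold]; j=3 S=189.9597 intr=0.0000 cont=0.0000 V=0.0000[hold]
k=2: j=0 S=123.5257 intr=0.0000 cont=3.8769 V=3.8769[hold]; j=1 S=146.7300 intr=0.0000 cont=0.6796 V=0.6796[hold]; j=2 S=174.2933 intr=0.0000 cont=0.0500 V=0.0500[hold]
k=1: j=0 S=134.6288 intr=0.0000 cont=2.0140 V=2.0140[hold]; j=1 S=159.9189 intr=0.0000 cont=0.3141 V=0.3141[hold]
k=0: j=0 S=146.7300 intr=0.0000 cont=1.0244 V=1.0244[hold]

price = 1.0244
tree:
1.0244
2.0140 0.3141
3.8769 0.6796 0.0500
7.2647 1.4560 0.1188 0.0000
13.1390 3.0824 0.2824 0.0000 0.0000
21.7154 6.4271 0.6713 0.0000 0.0000 0.0000
29.5845 13.1390 1.5954 0.0000 0.0000 0.0000 0.0000
36.8046 21.7154 3.7918 0.0000 0.0000 0.0000 0.0000 0.0000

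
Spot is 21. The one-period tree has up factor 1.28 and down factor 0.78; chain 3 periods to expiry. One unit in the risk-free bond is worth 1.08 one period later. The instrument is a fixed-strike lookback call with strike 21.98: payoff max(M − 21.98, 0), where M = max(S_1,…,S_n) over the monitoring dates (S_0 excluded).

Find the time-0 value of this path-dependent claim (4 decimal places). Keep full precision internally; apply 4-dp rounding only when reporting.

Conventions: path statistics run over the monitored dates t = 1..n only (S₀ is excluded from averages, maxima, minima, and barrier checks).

price = 6.6919

Set p* = 0.6000 (from d < R < u); the path-dependent value is the discounted p*-expectation over all price paths.
Enumerate all 2^3 = 8 price paths (U = up ×1.28, D = down ×0.78); each path with k up-moves has probability p*^k·(1−p*)^(3−k).
DDD: M=16.3800, payoff=0.0000, prob=0.064000
UDD: M=26.8800, payoff=4.9000, prob=0.096000
DUD: M=20.9664, payoff=0.0000, prob=0.096000
UUD: M=34.4064, payoff=12.4264, prob=0.144000
DDU: M=16.3800, payoff=0.0000, prob=0.096000
UDU: M=26.8800, payoff=4.9000, prob=0.144000
DUU: M=26.8370, payoff=4.8570, prob=0.144000
UUU: M=44.0402, payoff=22.0602, prob=0.216000
Price = Σ prob·payoff / R^3 = 8.429810 / 1.259712 = 6.6919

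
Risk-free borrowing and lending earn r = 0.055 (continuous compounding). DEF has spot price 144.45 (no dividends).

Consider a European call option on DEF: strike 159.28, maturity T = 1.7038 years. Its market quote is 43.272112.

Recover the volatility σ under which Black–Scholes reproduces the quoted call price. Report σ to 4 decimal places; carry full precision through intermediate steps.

At σ = 0.5924 the Black–Scholes value reproduces the quote:
σ√T = 0.5924·√1.7038 = 0.773258
d₁ = (ln(S/K) + (r+σ²/2)T) / (σ√T) = (ln(144.45/159.28) + (0.055+0.5924²/2)·1.7038) / 0.773258 = (-0.097730 + 0.392673) / 0.773258 = 0.381429
d₂ = d₁ − σ√T = 0.381429 − 0.773258 = -0.391829
e^{−rT} = 0.910548
N(d₁) = 0.648557,  N(d₂) = 0.347592
V = S·N(d₁) − K·e^{−rT}·N(d₂) = 93.684111 − 50.412000 = 43.272112 (matching the quote); vega is positive throughout, so no other σ reproduces this price

sigma = 0.5924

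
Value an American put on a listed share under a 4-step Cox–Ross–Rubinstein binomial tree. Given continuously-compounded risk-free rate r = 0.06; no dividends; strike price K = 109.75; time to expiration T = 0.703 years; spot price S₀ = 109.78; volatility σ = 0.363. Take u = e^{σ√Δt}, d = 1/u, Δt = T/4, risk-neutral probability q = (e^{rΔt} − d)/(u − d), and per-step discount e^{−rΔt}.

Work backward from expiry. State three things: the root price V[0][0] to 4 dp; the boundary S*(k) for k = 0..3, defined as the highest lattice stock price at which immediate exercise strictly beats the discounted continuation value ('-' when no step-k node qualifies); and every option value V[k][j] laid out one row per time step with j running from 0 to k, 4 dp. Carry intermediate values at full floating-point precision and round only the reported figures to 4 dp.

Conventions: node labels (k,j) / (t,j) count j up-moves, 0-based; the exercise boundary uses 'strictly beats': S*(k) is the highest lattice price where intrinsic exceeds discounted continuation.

params: Δt=0.17575 u=1.16437 d=0.85883 q=0.49672 e^(-rΔt)=0.98951
t_4 payoffs: 50.0243 28.7766 0.0000 0.0000 0.0000
t_3: node(3,0) S=69.5428 payoff=40.2072 vs cont=39.0560 → 40.2072 [stop]  node(3,1) S=94.2829 payoff=15.4671 vs cont=14.3306 → 15.4671 [stop]  node(3,2) S=127.8244 payoff=0.0000 vs cont=0.0000 → 0.0000 [wait]  node(3,3) S=173.2984 payoff=0.0000 vs cont=0.0000 → 0.0000 [wait]  ⇒ S*(3)=94.2829
t_2: node(2,0) S=80.9734 payoff=28.7766 vs cont=27.6254 → 28.7766 [stop]  node(2,1) S=109.7800 payoff=0.0000 vs cont=7.7026 → 7.7026 [wait]  node(2,2) S=148.8347 payoff=0.0000 vs cont=0.0000 → 0.0000 [wait]  ⇒ S*(2)=80.9734
t_1: node(1,0) S=94.2829 payoff=15.4671 vs cont=18.1166 → 18.1166 [wait]  node(1,1) S=127.8244 payoff=0.0000 vs cont=3.8359 → 3.8359 [wait]  ⇒ S*(1)=-
t_0: node(0,0) S=109.7800 payoff=0.0000 vs cont=10.9074 → 10.9074 [wait]  ⇒ S*(0)=-

price = 10.9074
boundary = - - 80.9734 94.2829
tree:
10.9074
18.1166 3.8359
28.7766 7.7026 0.0000
40.2072 15.4671 0.0000 0.0000
50.0243 28.7766 0.0000 0.0000 0.0000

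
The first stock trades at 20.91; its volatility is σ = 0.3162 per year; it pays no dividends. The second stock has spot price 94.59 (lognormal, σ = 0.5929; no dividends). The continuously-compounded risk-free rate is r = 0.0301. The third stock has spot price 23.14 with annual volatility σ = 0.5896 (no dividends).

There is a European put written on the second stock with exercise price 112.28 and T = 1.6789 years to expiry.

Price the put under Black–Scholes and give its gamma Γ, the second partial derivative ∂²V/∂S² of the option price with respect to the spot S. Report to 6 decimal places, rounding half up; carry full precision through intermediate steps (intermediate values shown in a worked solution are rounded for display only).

price = 36.542929
Γ = 0.005351

σ√T = 0.5929·√1.6789 = 0.768235
d₁ = (ln(S/K) + (r+σ²/2)T) / (σ√T) = (ln(94.59/112.28) + (0.0301+0.5929²/2)·1.6789) / 0.768235 = (-0.171444 + 0.345627) / 0.768235 = 0.226732
d₂ = d₁ − σ√T = 0.226732 − 0.768235 = -0.541503
e^{−rT} = 0.950721
N(−d₁) = 0.410316,  N(−d₂) = 0.705920
Put price V = K·e^{−rT}·N(−d₂) − S·N(−d₁) = 75.354739 − 38.811810 = 36.542929
φ(d₁) = (1/√(2π))·e^{−d₁²/2} = 0.388819
Γ = φ(d₁) / (S·σ·√T) = 0.005351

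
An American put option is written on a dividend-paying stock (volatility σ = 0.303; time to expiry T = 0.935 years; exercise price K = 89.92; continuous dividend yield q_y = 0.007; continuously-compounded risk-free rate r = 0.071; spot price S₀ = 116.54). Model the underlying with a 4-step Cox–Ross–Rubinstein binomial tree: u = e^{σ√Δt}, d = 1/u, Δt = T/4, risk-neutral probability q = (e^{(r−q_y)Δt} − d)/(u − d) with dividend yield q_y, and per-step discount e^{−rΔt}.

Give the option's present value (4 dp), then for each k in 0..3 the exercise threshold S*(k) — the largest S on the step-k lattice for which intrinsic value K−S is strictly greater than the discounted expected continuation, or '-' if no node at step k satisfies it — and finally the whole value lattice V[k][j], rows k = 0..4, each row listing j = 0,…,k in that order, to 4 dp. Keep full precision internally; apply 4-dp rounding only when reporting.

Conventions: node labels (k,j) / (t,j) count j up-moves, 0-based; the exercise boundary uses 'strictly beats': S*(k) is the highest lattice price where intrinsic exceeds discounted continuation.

Δt=0.23375  u=1.15777  d=0.86373  q=0.51470  discount=0.98354
step 4 (expiry): payoffs max(K−S,0) = 25.0581 2.9775 0.0000 0.0000 0.0000
step 3: (k=3,j=0): S=75.0950, K−S=14.8250, hold=13.4678 ⇒ V=14.8250 exercise | (k=3,j=1): S=100.6592, K−S=0.0000, hold=1.4212 ⇒ V=1.4212 continue | (k=3,j=2): S=134.9262, K−S=0.0000, hold=0.0000 ⇒ V=0.0000 continue | (k=3,j=3): S=180.8585, K−S=0.0000, hold=0.0000 ⇒ V=0.0000 continue  boundary S*=75.0950
step 2: (k=2,j=0): S=86.9425, K−S=2.9775, hold=7.7956 ⇒ V=7.7956 continue | (k=2,j=1): S=116.5400, K−S=0.0000, hold=0.6783 ⇒ V=0.6783 continue | (k=2,j=2): S=156.2132, K−S=0.0000, hold=0.0000 ⇒ V=0.0000 continue  boundary S*=-
step 1: (k=1,j=0): S=100.6592, K−S=0.0000, hold=4.0643 ⇒ V=4.0643 continue | (k=1,j=1): S=134.9262, K−S=0.0000, hold=0.3238 ⇒ V=0.3238 continue  boundary S*=-
step 0: (k=0,j=0): S=116.5400, K−S=0.0000, hold=2.1038 ⇒ V=2.1038 continue  boundary S*=-

price = 2.1038
boundary = - - - 75.0950
tree:
2.1038
4.0643 0.3238
7.7956 0.6783 0.0000
14.8250 1.4212 0.0000 0.0000
25.0581 2.9775 0.0000 0.0000 0.0000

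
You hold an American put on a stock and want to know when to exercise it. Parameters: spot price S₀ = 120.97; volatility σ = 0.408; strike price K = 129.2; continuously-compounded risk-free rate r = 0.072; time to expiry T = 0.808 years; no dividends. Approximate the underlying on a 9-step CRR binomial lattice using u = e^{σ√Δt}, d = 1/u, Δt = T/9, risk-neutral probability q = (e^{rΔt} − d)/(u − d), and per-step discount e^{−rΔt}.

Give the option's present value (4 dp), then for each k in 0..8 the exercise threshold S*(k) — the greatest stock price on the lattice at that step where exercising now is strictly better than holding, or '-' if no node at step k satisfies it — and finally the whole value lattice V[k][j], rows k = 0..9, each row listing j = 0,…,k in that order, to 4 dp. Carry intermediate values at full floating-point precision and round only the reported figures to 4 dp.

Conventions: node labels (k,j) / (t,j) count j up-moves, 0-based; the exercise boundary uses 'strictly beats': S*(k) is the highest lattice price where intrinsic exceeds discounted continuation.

Δt=0.08978  u=1.13004  d=0.88493  q=0.49593  discount=0.99356
step 9 (expiry): payoffs max(K−S,0) = 88.9422 77.7916 63.5526 45.3696 22.1502 0.0000 0.0000 0.0000 0.0000 0.0000
step 8: (k=8,j=0): S=45.4927, K−S=83.7073, hold=82.8748 ⇒ V=83.7073 exercise | (k=8,j=1): S=58.0933, K−S=71.1067, hold=70.2743 ⇒ V=71.1067 exercise | (k=8,j=2): S=74.1839, K−S=55.0161, hold=54.1836 ⇒ V=55.0161 exercise | (k=8,j=3): S=94.7313, K−S=34.4687, hold=33.6362 ⇒ V=34.4687 exercise | (k=8,j=4): S=120.9700, K−S=8.2300, hold=11.0933 ⇒ V=11.0933 continue | (k=8,j=5): S=154.4762, K−S=0.0000, hold=0.0000 ⇒ V=0.0000 continue | (k=8,j=6): S=197.2630, K−S=0.0000, hold=0.0000 ⇒ V=0.0000 continue | (k=8,j=7): S=251.9008, K−S=0.0000, hold=0.0000 ⇒ V=0.0000 continue | (k=8,j=8): S=321.6722, K−S=0.0000, hold=0.0000 ⇒ V=0.0000 continue  boundary S*=94.7313
step 7: (k=7,j=0): S=51.4084, K−S=77.7916, hold=76.9592 ⇒ V=77.7916 exercise | (k=7,j=1): S=65.6474, K−S=63.5526, hold=62.7201 ⇒ V=63.5526 exercise | (k=7,j=2): S=83.8304, K−S=45.3696, hold=44.5371 ⇒ V=45.3696 exercise | (k=7,j=3): S=107.0498, K−S=22.1502, hold=22.7286 ⇒ V=22.7286 continue | (k=7,j=4): S=136.7004, K−S=0.0000, hold=5.5557 ⇒ V=5.5557 continue | (k=7,j=5): S=174.5636, K−S=0.0000, hold=0.0000 ⇒ V=0.0000 continue | (k=7,j=6): S=222.9141, K−S=0.0000, hold=0.0000 ⇒ V=0.0000 continue | (k=7,j=7): S=284.6568, K−S=0.0000, hold=0.0000 ⇒ V=0.0000 continue  boundary S*=83.8304
step 6: (k=6,j=0): S=58.0933, K−S=71.1067, hold=70.2743 ⇒ V=71.1067 exercise | (k=6,j=1): S=74.1839, K−S=55.0161, hold=54.1836 ⇒ V=55.0161 exercise | (k=6,j=2): S=94.7313, K−S=34.4687, hold=33.9212 ⇒ V=34.4687 exercise | (k=6,j=3): S=120.9700, K−S=8.2300, hold=14.1204 ⇒ V=14.1204 continue | (k=6,j=4): S=154.4762, K−S=0.0000, hold=2.7824 ⇒ V=2.7824 continue | (k=6,j=5): S=197.2630, K−S=0.0000, hold=0.0000 ⇒ V=0.0000 continue | (k=6,j=6): S=251.9008, K−S=0.0000, hold=0.0000 ⇒ V=0.0000 continue  boundary S*=94.7313
step 5: (k=5,j=0): S=65.6474, K−S=63.5526, hold=62.7201 ⇒ V=63.5526 exercise | (k=5,j=1): S=83.8304, K−S=45.3696, hold=44.5371 ⇒ V=45.3696 exercise | (k=5,j=2): S=107.0498, K−S=22.1502, hold=24.2202 ⇒ V=24.2202 continue | (k=5,j=3): S=136.7004, K−S=0.0000, hold=8.4428 ⇒ V=8.4428 continue | (k=5,j=4): S=174.5636, K−S=0.0000, hold=1.3935 ⇒ V=1.3935 continue | (k=5,j=5): S=222.9141, K−S=0.0000, hold=0.0000 ⇒ V=0.0000 continue  boundary S*=83.8304
step 4: (k=4,j=0): S=74.1839, K−S=55.0161, hold=54.1836 ⇒ V=55.0161 exercise | (k=4,j=1): S=94.7313, K−S=34.4687, hold=34.6562 ⇒ V=34.6562 continue | (k=4,j=2): S=120.9700, K−S=8.2300, hold=16.2900 ⇒ V=16.2900 continue | (k=4,j=3): S=154.4762, K−S=0.0000, hold=4.9149 ⇒ V=4.9149 continue | (k=4,j=4): S=197.2630, K−S=0.0000, hold=0.6979 ⇒ V=0.6979 continue  boundary S*=74.1839
step 3: (k=3,j=0): S=83.8304, K−S=45.3696, hold=44.6295 ⇒ V=45.3696 exercise | (k=3,j=1): S=107.0498, K−S=22.1502, hold=25.3832 ⇒ V=25.3832 continue | (k=3,j=2): S=136.7004, K−S=0.0000, hold=10.5801 ⇒ V=10.5801 continue | (k=3,j=3): S=174.5636, K−S=0.0000, hold=2.8054 ⇒ V=2.8054 continue  boundary S*=83.8304
step 2: (k=2,j=0): S=94.7313, K−S=34.4687, hold=35.2292 ⇒ V=35.2292 continue | (k=2,j=1): S=120.9700, K−S=8.2300, hold=17.9256 ⇒ V=17.9256 continue | (k=2,j=2): S=154.4762, K−S=0.0000, hold=6.6810 ⇒ V=6.6810 continue  boundary S*=-
step 1: (k=1,j=0): S=107.0498, K−S=22.1502, hold=26.4761 ⇒ V=26.4761 continue | (k=1,j=1): S=136.7004, K−S=0.0000, hold=12.2695 ⇒ V=12.2695 continue  boundary S*=-
step 0: (k=0,j=0): S=120.9700, K−S=8.2300, hold=19.3053 ⇒ V=19.3053 continue  boundary S*=-

price = 19.3053
boundary = - - - 83.8304 74.1839 83.8304 94.7313 83.8304 94.7313
tree:
19.3053
26.4761 12.2695
35.2292 17.9256 6.6810
45.3696 25.3832 10.5801 2.8054
55.0161 34.6562 16.2900 4.9149 0.6979
63.5526 45.3696 24.2202 8.4428 1.3935 0.0000
71.1067 55.0161 34.4687 14.1204 2.7824 0.0000 0.0000
77.7916 63.5526 45.3696 22.7286 5.5557 0.0000 0.0000 0.0000
83.7073 71.1067 55.0161 34.4687 11.0933 0.0000 0.0000 0.0000 0.0000
88.9422 77.7916 63.5526 45.3696 22.1502 0.0000 0.0000 0.0000 0.0000 0.0000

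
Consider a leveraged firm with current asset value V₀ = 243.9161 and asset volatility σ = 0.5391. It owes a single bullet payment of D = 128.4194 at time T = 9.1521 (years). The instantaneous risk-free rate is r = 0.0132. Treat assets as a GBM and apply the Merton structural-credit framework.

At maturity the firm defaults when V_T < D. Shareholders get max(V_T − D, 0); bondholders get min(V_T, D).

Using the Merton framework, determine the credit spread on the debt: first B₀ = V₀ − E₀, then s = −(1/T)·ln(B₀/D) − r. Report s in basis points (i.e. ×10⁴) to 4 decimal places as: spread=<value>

With assets at 243.9161 and a single debt payment of 128.4194 at 9.1521 years:
d₁ = [ln(V₀/D) + (r + σ²/2)T] / (σ√T)
   = [ln(243.9161/128.4194) + (0.0132 + 0.5·0.5391²)·9.1521] / (0.5391·√9.1521)
   = [0.641523 + 1.450740] / 1.630909 = 1.282881
d₂ = d₁ − σ√T = 1.282881 − 1.630909 = -0.348028
N(d₁) = 0.900233,  N(d₂) = 0.363910,  e^(−rT) = 0.886204
E₀ = V₀·N(d₁) − D·e^(−rT)·N(d₂)
   = 243.9161·0.900233 − 128.4194·0.886204·0.363910 = 178.166316
B₀ = V₀ − E₀ = 243.9161 − 178.166316 = 65.749784
spread = −(1/T)·ln(B₀/D) − r = −(1/9.1521)·ln(65.749784/128.4194) − 0.0132 = 0.05994661
in basis points: 0.05994661 × 10⁴ = 599.4661 bp

spread=599.4661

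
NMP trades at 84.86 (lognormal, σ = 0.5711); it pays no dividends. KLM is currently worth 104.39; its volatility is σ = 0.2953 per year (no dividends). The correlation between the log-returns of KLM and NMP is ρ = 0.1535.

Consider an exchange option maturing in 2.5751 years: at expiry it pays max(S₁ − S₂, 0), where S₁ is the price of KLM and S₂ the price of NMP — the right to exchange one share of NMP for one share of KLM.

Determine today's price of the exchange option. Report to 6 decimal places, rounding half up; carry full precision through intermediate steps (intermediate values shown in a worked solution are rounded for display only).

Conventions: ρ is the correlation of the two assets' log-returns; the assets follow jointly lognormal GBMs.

σ_eff = √(σ₁² + σ₂² − 2ρσ₁σ₂) = √(0.2953² + 0.5711² − 2·0.1535·0.2953·0.5711) = 0.601318
d₁ = (ln(S₁/S₂) + (q₂ − q₁ + σ_eff²/2)T) / (σ_eff√T) = (ln(104.39/84.86) + (0.0 − 0.0 + 0.180792)·2.5751) / 0.964942 = 0.697127
d₂ = d₁ − σ_eff√T = 0.697127 − 0.964942 = -0.267814
N(d₁) = 0.757138,  N(d₂) = 0.394421
V = S₁·e^{−q₁T}·N(d₁) − S₂·e^{−q₂T}·N(d₂) = 79.037684 − 33.470577 = 45.567107
Key observation: no risk-free rate is needed — with the second asset as numeraire the exchange option is a call on the ratio S₁/S₂, and r cancels out of the value.

exchange price = 45.567107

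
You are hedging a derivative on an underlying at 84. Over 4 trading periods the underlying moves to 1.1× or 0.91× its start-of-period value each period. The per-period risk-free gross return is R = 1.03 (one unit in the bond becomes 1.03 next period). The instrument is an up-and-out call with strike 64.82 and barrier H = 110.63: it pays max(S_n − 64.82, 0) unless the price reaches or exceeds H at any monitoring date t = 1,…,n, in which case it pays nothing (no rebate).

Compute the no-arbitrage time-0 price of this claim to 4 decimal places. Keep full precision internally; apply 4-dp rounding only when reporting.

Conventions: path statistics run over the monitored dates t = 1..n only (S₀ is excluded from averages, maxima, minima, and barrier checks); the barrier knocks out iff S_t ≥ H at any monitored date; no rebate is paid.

price = 15.2588

With p* = (R−d)/(u−d) = 0.6316, sum probability × payoff across the paths and divide by R^4.
Enumerate all 2^4 = 16 price paths (U = up ×1.1, D = down ×0.91); each path with k up-moves has probability p*^k·(1−p*)^(4−k).
DDDD: M=76.4400, payoff=0.0000, prob=0.018424
UDDD: M=92.4000, payoff=4.8100, prob=0.031584
DUDD: M=84.0840, payoff=4.8100, prob=0.031584
UUDD: M=101.6400, payoff=19.3481, prob=0.054143
DDUD: M=76.5164, payoff=4.8100, prob=0.031584
UDUD: M=92.4924, payoff=19.3481, prob=0.054143
DUUD: M=92.4924, payoff=19.3481, prob=0.054143
UUUD: M=111.8040, payoff=0.0000, prob=0.092817
DDDU: M=76.4400, payoff=4.8100, prob=0.031584
UDDU: M=92.4000, payoff=19.3481, prob=0.054143
DUDU: M=84.1681, payoff=19.3481, prob=0.054143
UUDU: M=101.7416, payoff=36.9216, prob=0.092817
DDUU: M=84.1681, payoff=19.3481, prob=0.054143
UDUU: M=101.7416, payoff=36.9216, prob=0.092817
DUUU: M=101.7416, payoff=36.9216, prob=0.092817
UUUU: M=122.9844, payoff=0.0000, prob=0.159115
Price = Σ prob·payoff / R^4 = 17.173933 / 1.125509 = 15.2588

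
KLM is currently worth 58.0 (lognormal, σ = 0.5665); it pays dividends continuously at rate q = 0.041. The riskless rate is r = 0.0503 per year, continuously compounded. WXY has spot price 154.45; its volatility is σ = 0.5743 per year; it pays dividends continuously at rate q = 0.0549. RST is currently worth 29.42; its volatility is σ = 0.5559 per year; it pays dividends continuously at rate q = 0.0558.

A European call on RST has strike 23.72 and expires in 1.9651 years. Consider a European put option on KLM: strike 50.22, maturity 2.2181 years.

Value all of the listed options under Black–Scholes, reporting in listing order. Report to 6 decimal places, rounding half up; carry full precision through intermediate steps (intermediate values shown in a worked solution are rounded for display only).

price(RST call K=23.72) = 9.927903
price(KLM put K=50.22) = 12.261597

[RST call K=23.72]
σ√T = 0.5559·√1.9651 = 0.779272
d₁ = (ln(S/K) + (r−q+σ²/2)T) / (σ√T) = (ln(29.42/23.72) + (0.0503−0.0558+0.5559²/2)·1.9651) / 0.779272 = (0.215356 + 0.292824) / 0.779272 = 0.652122
d₂ = d₁ − σ√T = 0.652122 − 0.779272 = -0.127150
e^{−rT} = 0.905884
e^{−qT} = 0.896145
N(d₁) = 0.742839,  N(d₂) = 0.449411
price = S·e^{−qT}·N(d₁) − K·e^{−rT}·N(d₂) = 19.584646 − 9.656743 = 9.927903
[KLM put K=50.22]
σ√T = 0.5665·√2.2181 = 0.843705
d₁ = (ln(S/K) + (r−q+σ²/2)T) / (σ√T) = (ln(58.0/50.22) + (0.0503−0.041+0.5665²/2)·2.2181) / 0.843705 = (0.144030 + 0.376547) / 0.843705 = 0.617013
d₂ = d₁ − σ√T = 0.617013 − 0.843705 = -0.226692
e^{−rT} = 0.894428
e^{−qT} = 0.913071
N(−d₁) = 0.268613,  N(−d₂) = 0.589668
price = K·e^{−rT}·N(−d₂) − S·e^{−qT}·N(−d₁) = 26.486833 − 14.225236 = 12.261597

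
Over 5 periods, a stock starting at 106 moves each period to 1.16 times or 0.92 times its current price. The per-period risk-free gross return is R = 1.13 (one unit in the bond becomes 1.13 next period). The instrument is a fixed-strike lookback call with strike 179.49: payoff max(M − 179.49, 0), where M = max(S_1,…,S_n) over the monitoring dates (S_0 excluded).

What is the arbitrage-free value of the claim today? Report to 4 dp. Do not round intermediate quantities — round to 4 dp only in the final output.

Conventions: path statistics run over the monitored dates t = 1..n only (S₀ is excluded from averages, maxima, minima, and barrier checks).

Risk-neutral up-probability p* = (R−d)/(u−d) = (1.13−0.92)/(1.16−0.92) = 0.8750; the claim prices as the p*-weighted sum of path payoffs discounted by R^5.
Enumerate all 2^5 = 32 price paths (U = up ×1.16, D = down ×0.92); each path with k up-moves has probability p*^k·(1−p*)^(5−k).
DDDDD: M=97.5200, payoff=0.0000, prob=0.000031
UDDDD: M=122.9600, payoff=0.0000, prob=0.000214
DUDDD: M=113.1232, payoff=0.0000, prob=0.000214
UUDDD: M=142.6336, payoff=0.0000, prob=0.001495
DDUDD: M=104.0733, payoff=0.0000, prob=0.000214
UDUDD: M=131.2229, payoff=0.0000, prob=0.001495
DUUDD: M=131.2229, payoff=0.0000, prob=0.001495
UUUDD: M=165.4550, payoff=0.0000, prob=0.010468
DDDUD: M=97.5200, payoff=0.0000, prob=0.000214
UDDUD: M=122.9600, payoff=0.0000, prob=0.001495
DUDUD: M=120.7251, payoff=0.0000, prob=0.001495
UUDUD: M=152.2186, payoff=0.0000, prob=0.010468
DDUUD: M=120.7251, payoff=0.0000, prob=0.001495
UDUUD: M=152.2186, payoff=0.0000, prob=0.010468
DUUUD: M=152.2186, payoff=0.0000, prob=0.010468
UUUUD: M=191.9278, payoff=12.4378, prob=0.073273
DDDDU: M=97.5200, payoff=0.0000, prob=0.000214
UDDDU: M=122.9600, payoff=0.0000, prob=0.001495
DUDDU: M=113.1232, payoff=0.0000, prob=0.001495
UUDDU: M=142.6336, payoff=0.0000, prob=0.010468
DDUDU: M=111.0671, payoff=0.0000, prob=0.001495
UDUDU: M=140.0411, payoff=0.0000, prob=0.010468
DUUDU: M=140.0411, payoff=0.0000, prob=0.010468
UUUDU: M=176.5736, payoff=0.0000, prob=0.073273
DDDUU: M=111.0671, payoff=0.0000, prob=0.001495
UDDUU: M=140.0411, payoff=0.0000, prob=0.010468
DUDUU: M=140.0411, payoff=0.0000, prob=0.010468
UUDUU: M=176.5736, payoff=0.0000, prob=0.073273
DDUUU: M=140.0411, payoff=0.0000, prob=0.010468
UDUUU: M=176.5736, payoff=0.0000, prob=0.073273
DUUUU: M=176.5736, payoff=0.0000, prob=0.073273
UUUUU: M=222.6362, payoff=43.1462, prob=0.512909
Price = Σ prob·payoff / R^5 = 23.041429 / 1.842435 = 12.5060

price = 12.5060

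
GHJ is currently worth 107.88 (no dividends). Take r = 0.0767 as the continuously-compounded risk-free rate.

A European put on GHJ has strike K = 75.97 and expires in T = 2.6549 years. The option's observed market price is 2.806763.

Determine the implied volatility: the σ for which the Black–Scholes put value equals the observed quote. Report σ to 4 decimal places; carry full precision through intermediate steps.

sigma = 0.3106

At σ = 0.3106 the Black–Scholes value reproduces the quote:
σ√T = 0.3106·√2.6549 = 0.506087
d₁ = (ln(S/K) + (r+σ²/2)T) / (σ√T) = (ln(107.88/75.97) + (0.0767+0.3106²/2)·2.6549) / 0.506087 = (0.350681 + 0.331693) / 0.506087 = 1.348332
d₂ = d₁ − σ√T = 1.348332 − 0.506087 = 0.842245
e^{−rT} = 0.815763
N(−d₁) = 0.088776,  N(−d₂) = 0.199825
V = K·e^{−rT}·N(−d₂) − S·N(−d₁) = 12.383891 − 9.577128 = 2.806763 (the quoted price), and the Black–Scholes price is strictly increasing in σ, so σ is unique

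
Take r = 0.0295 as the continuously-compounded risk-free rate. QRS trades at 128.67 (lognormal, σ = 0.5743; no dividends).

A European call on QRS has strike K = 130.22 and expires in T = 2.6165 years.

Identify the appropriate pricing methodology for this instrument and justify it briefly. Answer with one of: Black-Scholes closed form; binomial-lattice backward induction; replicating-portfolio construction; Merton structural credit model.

framework: Black-Scholes closed form

Key observation: everything needed for the exact continuous-time valuation of the European call on QRS (strike 130.22) is given, and no feature rules the closed form out.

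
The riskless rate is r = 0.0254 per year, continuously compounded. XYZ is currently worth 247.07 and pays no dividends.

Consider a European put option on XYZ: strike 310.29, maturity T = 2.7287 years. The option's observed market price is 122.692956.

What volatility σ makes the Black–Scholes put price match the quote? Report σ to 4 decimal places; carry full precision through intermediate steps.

sigma = 0.5895

At σ = 0.5895 the Black–Scholes value reproduces the quote:
σ√T = 0.5895·√2.7287 = 0.973782
d₁ = (ln(S/K) + (r+σ²/2)T) / (σ√T) = (ln(247.07/310.29) + (0.0254+0.5895²/2)·2.7287) / 0.973782 = (-0.227836 + 0.543435) / 0.973782 = 0.324096
d₂ = d₁ − σ√T = 0.324096 − 0.973782 = -0.649686
e^{−rT} = 0.933038
N(−d₁) = 0.372933,  N(−d₂) = 0.742052
V = K·e^{−rT}·N(−d₂) − S·N(−d₁) = 214.833421 − 92.140465 = 122.692956 (the observed quote) — the price is monotone increasing in volatility, hence this σ is the only solution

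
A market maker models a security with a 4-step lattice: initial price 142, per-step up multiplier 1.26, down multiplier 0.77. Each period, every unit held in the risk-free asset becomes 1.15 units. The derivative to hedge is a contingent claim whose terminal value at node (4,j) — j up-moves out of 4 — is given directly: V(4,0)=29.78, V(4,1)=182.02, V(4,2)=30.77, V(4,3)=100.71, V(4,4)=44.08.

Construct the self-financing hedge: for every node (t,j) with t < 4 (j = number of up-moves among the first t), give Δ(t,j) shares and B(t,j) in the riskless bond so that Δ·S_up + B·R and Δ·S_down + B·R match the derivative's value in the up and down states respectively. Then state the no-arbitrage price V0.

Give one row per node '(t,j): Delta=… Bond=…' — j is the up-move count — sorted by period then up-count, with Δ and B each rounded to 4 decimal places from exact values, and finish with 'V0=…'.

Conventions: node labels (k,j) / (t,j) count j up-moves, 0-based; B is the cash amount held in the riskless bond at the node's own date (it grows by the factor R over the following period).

The replicating-portfolio and risk-neutral prices coincide; use p* = (1.15−0.77)/(1.26−0.77) = 0.7755 for the latter.
At maturity the claim pays: V(4,0)=29.7800, V(4,1)=182.0200, V(4,2)=30.7700, V(4,3)=100.7100, V(4,4)=44.0800
  t=3,j=0: stock 64.8277 → up 81.6829 (V=182.0200), down 49.9173 (V=29.7800). Price 128.5597; hedge Δ=4.7926, bond B=-182.1342.
  t=3,j=1: stock 106.0817 → up 133.6629 (V=30.7700), down 81.6829 (V=182.0200). Price 56.2818; hedge Δ=-2.9098, bond B=364.9553.
  t=3,j=2: stock 173.5882 → up 218.7211 (V=100.7100), down 133.6629 (V=30.7700). Price 73.9210; hedge Δ=0.8223, bond B=-68.8137.
  t=3,j=3: stock 284.0534 → up 357.9073 (V=44.0800), down 218.7211 (V=100.7100). Price 49.3851; hedge Δ=-0.4069, bond B=164.9565.
  t=2,j=0: stock 84.1918 → up 106.0817 (V=56.2818), down 64.8277 (V=128.5597). Price 63.0500; hedge Δ=-1.7520, bond B=210.5559.
  t=2,j=1: stock 137.7684 → up 173.5882 (V=73.9210), down 106.0817 (V=56.2818). Price 60.8358; hedge Δ=0.2613, bond B=24.8374.
  t=2,j=2: stock 225.4392 → up 284.0534 (V=49.3851), down 173.5882 (V=73.9210). Price 47.7332; hedge Δ=-0.2221, bond B=97.8065.
  t=1,j=0: stock 109.3400 → up 137.7684 (V=60.8358), down 84.1918 (V=63.0500). Price 53.3329; hedge Δ=-0.0413, bond B=57.8516.
  t=1,j=1: stock 178.9200 → up 225.4392 (V=47.7332), down 137.7684 (V=60.8358). Price 44.0649; hedge Δ=-0.1495, bond B=70.8050.
  t=0,j=0: stock 142.0000 → up 178.9200 (V=44.0649), down 109.3400 (V=53.3329). Price 40.1265; hedge Δ=-0.1332, bond B=59.0409.
Check: Δ(0,0)·S0 + B(0,0) = 40.1265 = V0.

(0,0): Delta=-0.1332 Bond=59.0409
(1,0): Delta=-0.0413 Bond=57.8516
(1,1): Delta=-0.1495 Bond=70.8050
(2,0): Delta=-1.7520 Bond=210.5559
(2,1): Delta=0.2613 Bond=24.8374
(2,2): Delta=-0.2221 Bond=97.8065
(3,0): Delta=4.7926 Bond=-182.1342
(3,1): Delta=-2.9098 Bond=364.9553
(3,2): Delta=0.8223 Bond=-68.8137
(3,3): Delta=-0.4069 Bond=164.9565
V0=40.1265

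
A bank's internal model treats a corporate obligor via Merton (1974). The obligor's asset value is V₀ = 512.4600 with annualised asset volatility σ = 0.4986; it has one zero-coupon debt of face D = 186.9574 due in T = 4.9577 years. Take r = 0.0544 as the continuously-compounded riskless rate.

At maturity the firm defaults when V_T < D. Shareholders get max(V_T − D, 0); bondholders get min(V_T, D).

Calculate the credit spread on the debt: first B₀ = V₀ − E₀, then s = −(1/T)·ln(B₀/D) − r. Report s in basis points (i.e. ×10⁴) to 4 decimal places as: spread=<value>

spread=252.5603

Work the structural quantities from V₀ = 512.4600 against face 186.9574:
d₁ = [ln(V₀/D) + (r + σ²/2)T] / (σ√T)
   = [ln(512.4600/186.9574) + (0.0544 + 0.5·0.4986²)·4.9577] / (0.4986·√4.9577)
   = [1.008342 + 0.885946] / 1.110177 = 1.706293
d₂ = d₁ − σ√T = 1.706293 − 1.110177 = 0.596115
N(d₁) = 0.956023,  N(d₂) = 0.724451,  e^(−rT) = 0.763609
E₀ = V₀·N(d₁) − D·e^(−rT)·N(d₂)
   = 512.4600·0.956023 − 186.9574·0.763609·0.724451 = 386.499283
B₀ = V₀ − E₀ = 512.4600 − 386.499283 = 125.960717
spread = −(1/T)·ln(B₀/D) − r = −(1/4.9577)·ln(125.960717/186.9574) − 0.0544 = 0.02525603
in basis points: 0.02525603 × 10⁴ = 252.5603 bp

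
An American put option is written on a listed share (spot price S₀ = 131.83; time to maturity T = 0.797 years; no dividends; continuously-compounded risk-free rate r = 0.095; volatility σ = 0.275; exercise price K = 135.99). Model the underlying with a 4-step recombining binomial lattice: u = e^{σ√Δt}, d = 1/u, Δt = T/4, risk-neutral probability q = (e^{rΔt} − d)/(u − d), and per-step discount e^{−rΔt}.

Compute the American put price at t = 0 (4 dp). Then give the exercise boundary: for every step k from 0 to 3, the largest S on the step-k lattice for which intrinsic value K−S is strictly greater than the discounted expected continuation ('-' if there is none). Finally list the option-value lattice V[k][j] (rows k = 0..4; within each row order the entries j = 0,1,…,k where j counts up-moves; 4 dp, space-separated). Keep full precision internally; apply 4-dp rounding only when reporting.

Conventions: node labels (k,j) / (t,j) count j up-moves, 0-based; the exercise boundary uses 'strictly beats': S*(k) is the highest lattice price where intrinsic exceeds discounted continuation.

price = 11.3155
boundary = - - 103.1318 116.6013
tree:
11.3155
19.7646 4.7135
32.8582 9.6111 0.8220
44.7718 19.3887 1.8492 0.0000
55.3091 32.8582 4.1600 0.0000 0.0000

Δt=0.19925, u=1.13061, d=0.88448, q=0.54699, disc=e^(-rΔt)=0.98125
k=4 terminal: V=max(K-S,0) → 55.3091 32.8582 4.1600 0.0000 0.0000
k=3: j=0 S=91.2182 intr=44.7718 cont=42.2219 V=44.7718[EX]; j=1 S=116.6013 intr=19.3887 cont=16.8388 V=19.3887[EX]; j=2 S=149.0477 intr=0.0000 cont=1.8492 V=1.8492[hold]; j=3 S=190.5228 intr=0.0000 cont=0.0000 V=0.0000[hold]  S*(3)=116.6013
k=2: j=0 S=103.1318 intr=32.8582 cont=30.3083 V=32.8582[EX]; j=1 S=131.8300 intr=4.1600 cont=9.6111 V=9.6111[hold]; j=2 S=168.5140 intr=0.0000 cont=0.8220 V=0.8220[hold]  S*(2)=103.1318
k=1: j=0 S=116.6013 intr=19.3887 cont=19.7646 V=19.7646[hold]; j=1 S=149.0477 intr=0.0000 cont=4.7135 V=4.7135[hold]  S*(1)=-
k=0: j=0 S=131.8300 intr=4.1600 cont=11.3155 V=11.3155[hold]  S*(0)=-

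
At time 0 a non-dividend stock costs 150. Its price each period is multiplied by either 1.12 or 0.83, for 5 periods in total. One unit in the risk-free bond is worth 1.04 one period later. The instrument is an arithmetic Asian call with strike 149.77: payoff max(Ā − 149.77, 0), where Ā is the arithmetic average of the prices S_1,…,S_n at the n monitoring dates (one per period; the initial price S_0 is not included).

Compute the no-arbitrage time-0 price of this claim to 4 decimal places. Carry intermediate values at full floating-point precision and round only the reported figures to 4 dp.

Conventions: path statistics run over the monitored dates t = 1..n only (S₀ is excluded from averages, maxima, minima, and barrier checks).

With p* = (R−d)/(u−d) = 0.7241, sum probability × payoff across the paths and divide by R^5.
Enumerate all 2^5 = 32 price paths (U = up ×1.12, D = down ×0.83); each path with k up-moves has probability p*^k·(1−p*)^(5−k).
DDDDD: Ā=88.7752, payoff=0.0000, prob=0.001598
UDDDD: Ā=119.7931, payoff=0.0000, prob=0.004194
DUDDD: Ā=111.0931, payoff=0.0000, prob=0.004194
UUDDD: Ā=149.9087, payoff=0.1387, prob=0.011008
DDUDD: Ā=103.8721, payoff=0.0000, prob=0.004194
UDUDD: Ā=140.1647, payoff=0.0000, prob=0.011008
DUUDD: Ā=131.4647, payoff=0.0000, prob=0.011008
UUUDD: Ā=177.3982, payoff=27.6282, prob=0.028897
DDDUD: Ā=97.8786, payoff=0.0000, prob=0.004194
UDDUD: Ā=132.0772, payoff=0.0000, prob=0.011008
DUDUD: Ā=123.3772, payoff=0.0000, prob=0.011008
UUDUD: Ā=166.4849, payoff=16.7149, prob=0.028897
DDUUD: Ā=116.1562, payoff=0.0000, prob=0.011008
UDUUD: Ā=156.7409, payoff=6.9709, prob=0.028897
DUUUD: Ā=148.0409, payoff=0.0000, prob=0.028897
UUUUD: Ā=199.7661, payoff=49.9961, prob=0.075854
DDDDU: Ā=92.9041, payoff=0.0000, prob=0.004194
UDDDU: Ā=125.3646, payoff=0.0000, prob=0.011008
DUDDU: Ā=116.6646, payoff=0.0000, prob=0.011008
UUDDU: Ā=157.4269, payoff=7.6569, prob=0.028897
DDUDU: Ā=109.4436, payoff=0.0000, prob=0.011008
UDUDU: Ā=147.6829, payoff=0.0000, prob=0.028897
DUUDU: Ā=138.9829, payoff=0.0000, prob=0.028897
UUUDU: Ā=187.5432, payoff=37.7732, prob=0.075854
DDDUU: Ā=103.4501, payoff=0.0000, prob=0.011008
UDDUU: Ā=139.5954, payoff=0.0000, prob=0.028897
DUDUU: Ā=130.8954, payoff=0.0000, prob=0.028897
UUDUU: Ā=176.6299, payoff=26.8599, prob=0.075854
DDUUU: Ā=123.6744, payoff=0.0000, prob=0.028897
UDUUU: Ā=166.8859, payoff=17.1159, prob=0.075854
DUUUU: Ā=158.1859, payoff=8.4159, prob=0.075854
UUUUU: Ā=213.4557, payoff=63.6857, prob=0.199116
Price = Σ prob·payoff / R^5 = 25.018171 / 1.216653 = 20.5631

price = 20.5631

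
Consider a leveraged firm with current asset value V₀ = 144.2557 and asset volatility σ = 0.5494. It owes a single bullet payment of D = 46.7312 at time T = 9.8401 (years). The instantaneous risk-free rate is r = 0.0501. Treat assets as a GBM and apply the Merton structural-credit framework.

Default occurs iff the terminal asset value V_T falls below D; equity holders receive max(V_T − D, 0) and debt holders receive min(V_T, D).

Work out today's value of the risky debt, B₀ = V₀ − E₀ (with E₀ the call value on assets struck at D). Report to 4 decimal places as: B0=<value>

B0=20.3261

Apply the equity-as-call identities (strike 46.7312, horizon 9.8401 years):
d₁ = [ln(V₀/D) + (r + σ²/2)T] / (σ√T)
   = [ln(144.2557/46.7312) + (0.0501 + 0.5·0.5494²)·9.8401] / (0.5494·√9.8401)
   = [1.127175 + 1.978059] / 1.723409 = 1.801797
d₂ = d₁ − σ√T = 1.801797 − 1.723409 = 0.078388
N(d₁) = 0.964211,  N(d₂) = 0.531240,  e^(−rT) = 0.610798
E₀ = V₀·N(d₁) − D·e^(−rT)·N(d₂)
   = 144.2557·0.964211 − 46.7312·0.610798·0.531240 = 123.929619
B₀ = V₀ − E₀ = 144.2557 − 123.929619 = 20.326081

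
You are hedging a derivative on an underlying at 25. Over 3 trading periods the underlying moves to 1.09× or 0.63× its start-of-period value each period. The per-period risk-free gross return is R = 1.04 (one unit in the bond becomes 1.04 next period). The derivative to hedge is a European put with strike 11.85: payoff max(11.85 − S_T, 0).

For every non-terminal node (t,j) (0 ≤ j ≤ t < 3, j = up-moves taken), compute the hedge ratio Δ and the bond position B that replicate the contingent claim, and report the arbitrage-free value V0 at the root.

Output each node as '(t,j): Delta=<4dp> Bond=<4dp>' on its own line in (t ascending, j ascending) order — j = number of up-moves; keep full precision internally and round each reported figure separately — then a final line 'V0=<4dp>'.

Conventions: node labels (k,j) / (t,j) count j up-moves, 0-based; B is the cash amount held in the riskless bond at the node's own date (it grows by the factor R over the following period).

No-arbitrage ⇒ martingale measure with p* = (R−d)/(u−d) = 0.8913.
Terminal payoffs: V(3,0)=5.5988, V(3,1)=1.0345, V(3,2)=0.0000, V(3,3)=0.0000
  t=2,j=0: stock 9.9225 → up 10.8155 (V=1.0345), down 6.2512 (V=5.5988). Price 1.4717; hedge Δ=-1.0000, bond B=11.3942.
  t=2,j=1: stock 17.1675 → up 18.7126 (V=0.0000), down 10.8155 (V=1.0345). Price 0.1081; hedge Δ=-0.1310, bond B=2.3570.
  t=2,j=2: stock 29.7025 → up 32.3757 (V=0.0000), down 18.7126 (V=0.0000). Price 0.0000; hedge Δ=0.0000, bond B=0.0000.
  t=1,j=0: stock 15.7500 → up 17.1675 (V=0.1081), down 9.9225 (V=1.4717). Price 0.2465; hedge Δ=-0.1882, bond B=3.2109.
  t=1,j=1: stock 27.2500 → up 29.7025 (V=0.0000), down 17.1675 (V=0.1081). Price 0.0113; hedge Δ=-0.0086, bond B=0.2463.
  t=0,j=0: stock 25.0000 → up 27.2500 (V=0.0113), down 15.7500 (V=0.2465). Price 0.0354; hedge Δ=-0.0205, bond B=0.5467.
Check: Δ(0,0)·S0 + B(0,0) = 0.0354 = V0.

(0,0): Delta=-0.0205 Bond=0.5467
(1,0): Delta=-0.1882 Bond=3.2109
(1,1): Delta=-0.0086 Bond=0.2463
(2,0): Delta=-1.0000 Bond=11.3942
(2,1): Delta=-0.1310 Bond=2.3570
(2,2): Delta=0.0000 Bond=0.0000
V0=0.0354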